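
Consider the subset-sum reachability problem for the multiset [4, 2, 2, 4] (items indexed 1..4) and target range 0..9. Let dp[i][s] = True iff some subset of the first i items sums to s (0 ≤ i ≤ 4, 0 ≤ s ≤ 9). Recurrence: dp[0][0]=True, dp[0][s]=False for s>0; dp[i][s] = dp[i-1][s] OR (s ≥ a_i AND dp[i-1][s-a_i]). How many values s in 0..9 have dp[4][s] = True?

i\s   0   1   2   3   4   5   6   7   8   9
  0   T   F   F   F   F   F   F   F   F   F
  1   T   F   F   F   T   F   F   F   F   F
  2   T   F   T   F   T   F   T   F   F   F
  3   T   F   T   F   T   F   T   F   T   F
  4   T   F   T   F   T   F   T   F   T   F

5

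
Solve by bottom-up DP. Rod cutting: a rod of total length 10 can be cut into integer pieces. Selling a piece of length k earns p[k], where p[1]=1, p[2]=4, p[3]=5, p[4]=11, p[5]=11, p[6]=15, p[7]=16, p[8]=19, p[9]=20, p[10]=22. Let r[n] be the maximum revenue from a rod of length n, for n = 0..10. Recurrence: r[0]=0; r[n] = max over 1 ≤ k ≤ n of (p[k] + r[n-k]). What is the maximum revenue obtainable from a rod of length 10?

   n    0    1    2    3    4    5    6    7    8    9   10
r[n]    0    1    4    5   11   12   15   16   22   23   26

26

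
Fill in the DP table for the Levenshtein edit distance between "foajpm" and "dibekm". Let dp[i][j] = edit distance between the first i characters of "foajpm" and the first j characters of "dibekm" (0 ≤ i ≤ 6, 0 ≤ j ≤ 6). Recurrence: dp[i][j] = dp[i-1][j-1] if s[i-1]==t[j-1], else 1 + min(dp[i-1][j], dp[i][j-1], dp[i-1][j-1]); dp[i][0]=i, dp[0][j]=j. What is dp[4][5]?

5

   ''  d  i  b  e  k  m
''  0  1  2  3  4  5  6
 f  1  1  2  3  4  5  6
 o  2  2  2  3  4  5  6
 a  3  3  3  3  4  5  6
 j  4  4  4  4  4  5  6
 p  5  5  5  5  5  5  6
 m  6  6  6  6  6  6  5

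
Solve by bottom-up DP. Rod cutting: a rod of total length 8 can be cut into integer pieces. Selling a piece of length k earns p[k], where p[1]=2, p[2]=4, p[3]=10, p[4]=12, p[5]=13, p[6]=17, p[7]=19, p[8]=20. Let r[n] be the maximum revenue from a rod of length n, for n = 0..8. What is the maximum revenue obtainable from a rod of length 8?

24

   n    0    1    2    3    4    5    6    7    8
r[n]    0    2    4   10   12   14   20   22   24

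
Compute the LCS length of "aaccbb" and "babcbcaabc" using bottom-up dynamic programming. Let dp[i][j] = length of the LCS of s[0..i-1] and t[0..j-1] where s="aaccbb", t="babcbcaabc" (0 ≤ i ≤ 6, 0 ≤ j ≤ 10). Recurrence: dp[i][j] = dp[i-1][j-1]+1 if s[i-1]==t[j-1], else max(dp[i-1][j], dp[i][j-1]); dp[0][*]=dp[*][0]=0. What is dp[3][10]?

   ''  b  a  b  c  b  c  a  a  b  c
''  0  0  0  0  0  0  0  0  0  0  0
 a  0  0  1  1  1  1  1  1  1  1  1
 a  0  0  1  1  1  1  1  2  2  2  2
 c  0  0  1  1  2  2  2  2  2  2  3
 c  0  0  1  1  2  2  3  3  3  3  3
 b  0  1  1  2  2  3  3  3  3  4  4
 b  0  1  1  2  2  3  3  3  3  4  4

3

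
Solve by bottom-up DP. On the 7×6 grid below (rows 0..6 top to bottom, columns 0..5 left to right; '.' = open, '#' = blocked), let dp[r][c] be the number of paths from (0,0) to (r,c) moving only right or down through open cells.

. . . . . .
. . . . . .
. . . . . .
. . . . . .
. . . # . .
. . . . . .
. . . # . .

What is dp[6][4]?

r\c   0   1   2   3   4   5
  0   1   1   1   1   1   1
  1   1   2   3   4   5   6
  2   1   3   6  10  15  21
  3   1   4  10  20  35  56
  4   1   5  15   0  35  91
  5   1   6  21  21  56 147
  6   1   7  28   0  56 203

56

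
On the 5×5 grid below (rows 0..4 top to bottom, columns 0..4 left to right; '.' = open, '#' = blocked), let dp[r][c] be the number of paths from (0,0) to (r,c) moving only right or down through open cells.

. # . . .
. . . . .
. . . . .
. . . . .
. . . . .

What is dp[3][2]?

r\c   0   1   2   3   4
  0   1   0   0   0   0
  1   1   1   1   1   1
  2   1   2   3   4   5
  3   1   3   6  10  15
  4   1   4  10  20  35

6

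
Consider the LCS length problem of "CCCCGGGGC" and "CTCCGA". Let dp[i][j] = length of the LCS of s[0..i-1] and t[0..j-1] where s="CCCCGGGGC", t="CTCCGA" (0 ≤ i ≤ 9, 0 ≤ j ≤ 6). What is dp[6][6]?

4

   ''  C  T  C  C  G  A
''  0  0  0  0  0  0  0
 C  0  1  1  1  1  1  1
 C  0  1  1  2  2  2  2
 C  0  1  1  2  3  3  3
 C  0  1  1  2  3  3  3
 G  0  1  1  2  3  4  4
 G  0  1  1  2  3  4  4
 G  0  1  1  2  3  4  4
 G  0  1  1  2  3  4  4
 C  0  1  1  2  3  4  4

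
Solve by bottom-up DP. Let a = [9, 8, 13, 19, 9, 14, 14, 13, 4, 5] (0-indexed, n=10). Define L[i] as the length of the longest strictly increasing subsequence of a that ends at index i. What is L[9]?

   i    0    1    2    3    4    5    6    7    8    9
a[i]    9    8   13   19    9   14   14   13    4    5
L[i]    1    1    2    3    2    3    3    3    1    2

2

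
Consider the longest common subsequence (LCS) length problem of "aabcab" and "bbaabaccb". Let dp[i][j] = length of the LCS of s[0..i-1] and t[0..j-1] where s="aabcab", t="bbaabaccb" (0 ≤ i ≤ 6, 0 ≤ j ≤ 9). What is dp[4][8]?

   ''  b  b  a  a  b  a  c  c  b
''  0  0  0  0  0  0  0  0  0  0
 a  0  0  0  1  1  1  1  1  1  1
 a  0  0  0  1  2  2  2  2  2  2
 b  0  1  1  1  2  3  3  3  3  3
 c  0  1  1  1  2  3  3  4  4  4
 a  0  1  1  2  2  3  4  4  4  4
 b  0  1  2  2  2  3  4  4  4  5

4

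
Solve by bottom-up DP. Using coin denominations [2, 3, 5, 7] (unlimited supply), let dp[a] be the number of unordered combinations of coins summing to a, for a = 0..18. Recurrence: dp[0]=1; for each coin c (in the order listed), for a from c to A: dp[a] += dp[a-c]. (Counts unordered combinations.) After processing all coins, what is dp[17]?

after  coin     0     1     2     3     4     5     6     7     8     9    10    11    12    13    14    15    16    17    18
          2     1     0     1     0     1     0     1     0     1     0     1     0     1     0     1     0     1     0     1
          3     1     0     1     1     1     1     2     1     2     2     2     2     3     2     3     3     3     3     4
          5     1     0     1     1     1     2     2     2     3     3     4     4     5     5     6     7     7     8     9
          7     1     0     1     1     1     2     2     3     3     4     5     5     7     7     9    10    11    13    14

13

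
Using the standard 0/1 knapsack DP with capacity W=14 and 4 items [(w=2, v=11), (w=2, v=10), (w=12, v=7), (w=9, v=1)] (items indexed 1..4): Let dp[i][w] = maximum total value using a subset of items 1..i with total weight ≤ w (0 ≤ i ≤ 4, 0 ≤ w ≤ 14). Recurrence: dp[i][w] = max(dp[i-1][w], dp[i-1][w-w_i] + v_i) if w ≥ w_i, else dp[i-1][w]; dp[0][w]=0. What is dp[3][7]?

i\w   0   1   2   3   4   5   6   7   8   9  10  11  12  13  14
  0   0   0   0   0   0   0   0   0   0   0   0   0   0   0   0
  1   0   0  11  11  11  11  11  11  11  11  11  11  11  11  11
  2   0   0  11  11  21  21  21  21  21  21  21  21  21  21  21
  3   0   0  11  11  21  21  21  21  21  21  21  21  21  21  21
  4   0   0  11  11  21  21  21  21  21  21  21  21  21  22  22

21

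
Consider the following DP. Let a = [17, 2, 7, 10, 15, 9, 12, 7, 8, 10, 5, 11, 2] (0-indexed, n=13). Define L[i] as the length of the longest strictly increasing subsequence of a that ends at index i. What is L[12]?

1

   i    0    1    2    3    4    5    6    7    8    9   10   11   12
a[i]   17    2    7   10   15    9   12    7    8   10    5   11    2
L[i]    1    1    2    3    4    3    4    2    3    4    2    5    1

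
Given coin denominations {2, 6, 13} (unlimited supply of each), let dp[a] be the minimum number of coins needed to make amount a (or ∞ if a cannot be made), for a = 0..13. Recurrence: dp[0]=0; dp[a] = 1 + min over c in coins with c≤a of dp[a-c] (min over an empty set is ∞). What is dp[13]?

 a  0  1  2  3  4  5  6  7  8  9 10 11 12 13
dp  0  -  1  -  2  -  1  -  2  -  3  -  2  1
(- denotes ∞ / unreachable)

1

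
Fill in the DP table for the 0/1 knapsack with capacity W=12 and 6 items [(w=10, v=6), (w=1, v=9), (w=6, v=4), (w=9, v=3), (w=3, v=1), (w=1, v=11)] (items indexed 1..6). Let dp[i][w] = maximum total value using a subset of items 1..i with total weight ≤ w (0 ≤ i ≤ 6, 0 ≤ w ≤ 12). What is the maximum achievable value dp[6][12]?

i\w   0   1   2   3   4   5   6   7   8   9  10  11  12
  0   0   0   0   0   0   0   0   0   0   0   0   0   0
  1   0   0   0   0   0   0   0   0   0   0   6   6   6
  2   0   9   9   9   9   9   9   9   9   9   9  15  15
  3   0   9   9   9   9   9   9  13  13  13  13  15  15
  4   0   9   9   9   9   9   9  13  13  13  13  15  15
  5   0   9   9   9  10  10  10  13  13  13  14  15  15
  6   0  11  20  20  20  21  21  21  24  24  24  25  26

26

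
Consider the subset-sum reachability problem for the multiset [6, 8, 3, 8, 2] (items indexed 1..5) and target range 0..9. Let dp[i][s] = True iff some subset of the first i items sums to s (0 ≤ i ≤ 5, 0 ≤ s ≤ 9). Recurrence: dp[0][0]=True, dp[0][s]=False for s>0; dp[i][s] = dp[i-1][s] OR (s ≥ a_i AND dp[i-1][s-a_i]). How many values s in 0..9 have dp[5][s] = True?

7

i\s   0   1   2   3   4   5   6   7   8   9
  0   T   F   F   F   F   F   F   F   F   F
  1   T   F   F   F   F   F   T   F   F   F
  2   T   F   F   F   F   F   T   F   T   F
  3   T   F   F   T   F   F   T   F   T   T
  4   T   F   F   T   F   F   T   F   T   T
  5   T   F   T   T   F   T   T   F   T   T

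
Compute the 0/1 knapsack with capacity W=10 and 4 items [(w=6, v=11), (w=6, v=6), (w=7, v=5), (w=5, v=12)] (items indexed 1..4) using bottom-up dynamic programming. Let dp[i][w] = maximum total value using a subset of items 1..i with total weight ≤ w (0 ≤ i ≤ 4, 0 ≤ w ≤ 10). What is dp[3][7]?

i\w   0   1   2   3   4   5   6   7   8   9  10
  0   0   0   0   0   0   0   0   0   0   0   0
  1   0   0   0   0   0   0  11  11  11  11  11
  2   0   0   0   0   0   0  11  11  11  11  11
  3   0   0   0   0   0   0  11  11  11  11  11
  4   0   0   0   0   0  12  12  12  12  12  12

11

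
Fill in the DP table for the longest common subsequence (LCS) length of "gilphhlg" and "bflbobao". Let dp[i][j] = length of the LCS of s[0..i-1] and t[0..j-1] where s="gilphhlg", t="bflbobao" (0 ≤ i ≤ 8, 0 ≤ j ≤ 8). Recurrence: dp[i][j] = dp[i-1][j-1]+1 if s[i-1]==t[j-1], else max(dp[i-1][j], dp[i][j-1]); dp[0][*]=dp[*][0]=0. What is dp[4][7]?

1

   ''  b  f  l  b  o  b  a  o
''  0  0  0  0  0  0  0  0  0
 g  0  0  0  0  0  0  0  0  0
 i  0  0  0  0  0  0  0  0  0
 l  0  0  0  1  1  1  1  1  1
 p  0  0  0  1  1  1  1  1  1
 h  0  0  0  1  1  1  1  1  1
 h  0  0  0  1  1  1  1  1  1
 l  0  0  0  1  1  1  1  1  1
 g  0  0  0  1  1  1  1  1  1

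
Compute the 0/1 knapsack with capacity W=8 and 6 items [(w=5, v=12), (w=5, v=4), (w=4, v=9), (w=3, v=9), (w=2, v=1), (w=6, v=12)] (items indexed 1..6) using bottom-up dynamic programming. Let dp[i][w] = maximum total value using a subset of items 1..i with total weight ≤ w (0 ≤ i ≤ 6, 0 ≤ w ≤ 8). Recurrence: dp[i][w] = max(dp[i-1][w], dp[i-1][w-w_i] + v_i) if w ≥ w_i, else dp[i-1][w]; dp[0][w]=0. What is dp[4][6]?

i\w   0   1   2   3   4   5   6   7   8
  0   0   0   0   0   0   0   0   0   0
  1   0   0   0   0   0  12  12  12  12
  2   0   0   0   0   0  12  12  12  12
  3   0   0   0   0   9  12  12  12  12
  4   0   0   0   9   9  12  12  18  21
  5   0   0   1   9   9  12  12  18  21
  6   0   0   1   9   9  12  12  18  21

12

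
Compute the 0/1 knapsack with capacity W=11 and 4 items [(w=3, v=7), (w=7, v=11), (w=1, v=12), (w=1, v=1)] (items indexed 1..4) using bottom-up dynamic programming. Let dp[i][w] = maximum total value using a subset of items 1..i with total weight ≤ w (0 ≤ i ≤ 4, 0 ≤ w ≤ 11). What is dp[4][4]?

19

i\w   0   1   2   3   4   5   6   7   8   9  10  11
  0   0   0   0   0   0   0   0   0   0   0   0   0
  1   0   0   0   7   7   7   7   7   7   7   7   7
  2   0   0   0   7   7   7   7  11  11  11  18  18
  3   0  12  12  12  19  19  19  19  23  23  23  30
  4   0  12  13  13  19  20  20  20  23  24  24  30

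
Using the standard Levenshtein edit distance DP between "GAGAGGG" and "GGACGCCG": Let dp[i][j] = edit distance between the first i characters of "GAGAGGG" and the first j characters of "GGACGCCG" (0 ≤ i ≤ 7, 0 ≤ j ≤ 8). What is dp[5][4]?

   ''  G  G  A  C  G  C  C  G
''  0  1  2  3  4  5  6  7  8
 G  1  0  1  2  3  4  5  6  7
 A  2  1  1  1  2  3  4  5  6
 G  3  2  1  2  2  2  3  4  5
 A  4  3  2  1  2  3  3  4  5
 G  5  4  3  2  2  2  3  4  4
 G  6  5  4  3  3  2  3  4  4
 G  7  6  5  4  4  3  3  4  4

2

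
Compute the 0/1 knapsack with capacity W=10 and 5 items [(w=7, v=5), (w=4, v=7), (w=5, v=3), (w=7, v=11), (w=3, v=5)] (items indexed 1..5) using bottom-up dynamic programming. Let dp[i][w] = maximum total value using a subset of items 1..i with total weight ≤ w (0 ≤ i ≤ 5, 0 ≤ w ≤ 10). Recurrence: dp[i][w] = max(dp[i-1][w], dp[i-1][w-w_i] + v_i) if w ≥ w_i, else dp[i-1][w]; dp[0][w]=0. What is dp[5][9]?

i\w   0   1   2   3   4   5   6   7   8   9  10
  0   0   0   0   0   0   0   0   0   0   0   0
  1   0   0   0   0   0   0   0   5   5   5   5
  2   0   0   0   0   7   7   7   7   7   7   7
  3   0   0   0   0   7   7   7   7   7  10  10
  4   0   0   0   0   7   7   7  11  11  11  11
  5   0   0   0   5   7   7   7  12  12  12  16

12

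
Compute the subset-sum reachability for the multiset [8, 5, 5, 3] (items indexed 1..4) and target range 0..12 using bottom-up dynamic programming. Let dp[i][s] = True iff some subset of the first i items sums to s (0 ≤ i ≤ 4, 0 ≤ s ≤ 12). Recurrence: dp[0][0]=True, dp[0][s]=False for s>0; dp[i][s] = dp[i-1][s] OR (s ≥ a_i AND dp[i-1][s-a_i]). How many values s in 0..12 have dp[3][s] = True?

4

i\s   0   1   2   3   4   5   6   7   8   9  10  11  12
  0   T   F   F   F   F   F   F   F   F   F   F   F   F
  1   T   F   F   F   F   F   F   F   T   F   F   F   F
  2   T   F   F   F   F   T   F   F   T   F   F   F   F
  3   T   F   F   F   F   T   F   F   T   F   T   F   F
  4   T   F   F   T   F   T   F   F   T   F   T   T   F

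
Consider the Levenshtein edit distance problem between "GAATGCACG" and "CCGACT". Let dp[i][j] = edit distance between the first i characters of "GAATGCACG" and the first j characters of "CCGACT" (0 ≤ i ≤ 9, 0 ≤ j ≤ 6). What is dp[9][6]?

   ''  C  C  G  A  C  T
''  0  1  2  3  4  5  6
 G  1  1  2  2  3  4  5
 A  2  2  2  3  2  3  4
 A  3  3  3  3  3  3  4
 T  4  4  4  4  4  4  3
 G  5  5  5  4  5  5  4
 C  6  5  5  5  5  5  5
 A  7  6  6  6  5  6  6
 C  8  7  6  7  6  5  6
 G  9  8  7  6  7  6  6

6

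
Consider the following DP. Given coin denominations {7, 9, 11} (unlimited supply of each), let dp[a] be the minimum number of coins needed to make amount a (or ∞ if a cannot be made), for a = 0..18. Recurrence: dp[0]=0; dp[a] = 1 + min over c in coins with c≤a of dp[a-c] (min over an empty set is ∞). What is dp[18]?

 a  0  1  2  3  4  5  6  7  8  9 10 11 12 13 14 15 16 17 18
dp  0  -  -  -  -  -  -  1  -  1  -  1  -  -  2  -  2  -  2
(- denotes ∞ / unreachable)

2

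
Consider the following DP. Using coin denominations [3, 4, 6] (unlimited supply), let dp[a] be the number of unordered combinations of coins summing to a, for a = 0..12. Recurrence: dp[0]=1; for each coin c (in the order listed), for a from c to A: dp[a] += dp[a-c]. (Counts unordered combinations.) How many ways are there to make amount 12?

4

after  coin     0     1     2     3     4     5     6     7     8     9    10    11    12
          3     1     0     0     1     0     0     1     0     0     1     0     0     1
          4     1     0     0     1     1     0     1     1     1     1     1     1     2
          6     1     0     0     1     1     0     2     1     1     2     2     1     4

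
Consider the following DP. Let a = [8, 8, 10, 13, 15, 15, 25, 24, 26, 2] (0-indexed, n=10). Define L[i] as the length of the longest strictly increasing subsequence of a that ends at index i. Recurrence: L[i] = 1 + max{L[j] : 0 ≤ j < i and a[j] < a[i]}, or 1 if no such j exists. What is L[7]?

5

   i    0    1    2    3    4    5    6    7    8    9
a[i]    8    8   10   13   15   15   25   24   26    2
L[i]    1    1    2    3    4    4    5    5    6    1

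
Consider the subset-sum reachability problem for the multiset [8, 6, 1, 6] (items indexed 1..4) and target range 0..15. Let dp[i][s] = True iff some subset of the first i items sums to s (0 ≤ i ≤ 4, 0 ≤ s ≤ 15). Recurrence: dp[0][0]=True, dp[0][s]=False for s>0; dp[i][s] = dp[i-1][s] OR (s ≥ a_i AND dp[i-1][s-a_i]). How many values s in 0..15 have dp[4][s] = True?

10

i\s   0   1   2   3   4   5   6   7   8   9  10  11  12  13  14  15
  0   T   F   F   F   F   F   F   F   F   F   F   F   F   F   F   F
  1   T   F   F   F   F   F   F   F   T   F   F   F   F   F   F   F
  2   T   F   F   F   F   F   T   F   T   F   F   F   F   F   T   F
  3   T   T   F   F   F   F   T   T   T   T   F   F   F   F   T   T
  4   T   T   F   F   F   F   T   T   T   T   F   F   T   T   T   T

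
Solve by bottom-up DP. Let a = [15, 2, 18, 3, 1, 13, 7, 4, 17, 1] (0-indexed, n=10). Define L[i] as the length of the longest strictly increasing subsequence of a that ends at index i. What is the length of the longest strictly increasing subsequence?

4

   i    0    1    2    3    4    5    6    7    8    9
a[i]   15    2   18    3    1   13    7    4   17    1
L[i]    1    1    2    2    1    3    3    3    4    1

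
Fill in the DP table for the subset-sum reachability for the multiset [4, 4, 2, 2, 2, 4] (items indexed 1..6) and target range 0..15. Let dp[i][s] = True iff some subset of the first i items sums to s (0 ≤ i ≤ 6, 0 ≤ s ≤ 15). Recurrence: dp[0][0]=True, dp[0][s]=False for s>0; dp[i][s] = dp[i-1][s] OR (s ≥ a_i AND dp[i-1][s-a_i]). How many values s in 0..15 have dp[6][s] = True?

8

i\s   0   1   2   3   4   5   6   7   8   9  10  11  12  13  14  15
  0   T   F   F   F   F   F   F   F   F   F   F   F   F   F   F   F
  1   T   F   F   F   T   F   F   F   F   F   F   F   F   F   F   F
  2   T   F   F   F   T   F   F   F   T   F   F   F   F   F   F   F
  3   T   F   T   F   T   F   T   F   T   F   T   F   F   F   F   F
  4   T   F   T   F   T   F   T   F   T   F   T   F   T   F   F   F
  5   T   F   T   F   T   F   T   F   T   F   T   F   T   F   T   F
  6   T   F   T   F   T   F   T   F   T   F   T   F   T   F   T   F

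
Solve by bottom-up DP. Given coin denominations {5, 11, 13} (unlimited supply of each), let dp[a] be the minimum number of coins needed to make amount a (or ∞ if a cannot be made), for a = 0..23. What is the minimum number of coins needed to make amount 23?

3

 a  0  1  2  3  4  5  6  7  8  9 10 11 12 13 14 15 16 17 18 19 20 21 22 23
dp  0  -  -  -  -  1  -  -  -  -  2  1  -  1  -  3  2  -  2  -  4  3  2  3
(- denotes ∞ / unreachable)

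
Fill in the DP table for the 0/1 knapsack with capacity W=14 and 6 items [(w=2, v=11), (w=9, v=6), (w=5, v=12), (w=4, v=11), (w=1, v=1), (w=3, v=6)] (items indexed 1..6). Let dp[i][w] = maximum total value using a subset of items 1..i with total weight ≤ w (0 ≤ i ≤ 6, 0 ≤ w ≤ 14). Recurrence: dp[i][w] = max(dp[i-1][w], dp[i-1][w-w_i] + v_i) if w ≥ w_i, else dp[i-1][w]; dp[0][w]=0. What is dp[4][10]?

i\w   0   1   2   3   4   5   6   7   8   9  10  11  12  13  14
  0   0   0   0   0   0   0   0   0   0   0   0   0   0   0   0
  1   0   0  11  11  11  11  11  11  11  11  11  11  11  11  11
  2   0   0  11  11  11  11  11  11  11  11  11  17  17  17  17
  3   0   0  11  11  11  12  12  23  23  23  23  23  23  23  23
  4   0   0  11  11  11  12  22  23  23  23  23  34  34  34  34
  5   0   1  11  12  12  12  22  23  24  24  24  34  35  35  35
  6   0   1  11  12  12  17  22  23  24  28  29  34  35  35  40

23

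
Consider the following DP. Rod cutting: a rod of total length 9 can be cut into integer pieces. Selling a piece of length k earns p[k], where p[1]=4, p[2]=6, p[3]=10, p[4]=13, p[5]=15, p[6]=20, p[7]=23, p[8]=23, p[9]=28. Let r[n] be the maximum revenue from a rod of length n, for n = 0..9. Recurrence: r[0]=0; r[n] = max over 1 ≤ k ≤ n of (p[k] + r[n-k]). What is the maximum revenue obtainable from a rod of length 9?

   n    0    1    2    3    4    5    6    7    8    9
r[n]    0    4    8   12   16   20   24   28   32   36

36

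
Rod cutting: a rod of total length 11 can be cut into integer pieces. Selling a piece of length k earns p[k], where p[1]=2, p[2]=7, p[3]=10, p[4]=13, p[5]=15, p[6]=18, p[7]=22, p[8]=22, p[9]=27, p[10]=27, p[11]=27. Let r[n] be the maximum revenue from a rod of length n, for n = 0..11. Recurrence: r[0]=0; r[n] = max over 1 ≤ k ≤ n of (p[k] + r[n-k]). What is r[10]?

35

   n    0    1    2    3    4    5    6    7    8    9   10   11
r[n]    0    2    7   10   14   17   21   24   28   31   35   38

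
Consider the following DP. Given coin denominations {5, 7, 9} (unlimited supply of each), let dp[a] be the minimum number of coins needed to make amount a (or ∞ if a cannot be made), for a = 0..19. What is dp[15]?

 a  0  1  2  3  4  5  6  7  8  9 10 11 12 13 14 15 16 17 18 19
dp  0  -  -  -  -  1  -  1  -  1  2  -  2  -  2  3  2  3  2  3
(- denotes ∞ / unreachable)

3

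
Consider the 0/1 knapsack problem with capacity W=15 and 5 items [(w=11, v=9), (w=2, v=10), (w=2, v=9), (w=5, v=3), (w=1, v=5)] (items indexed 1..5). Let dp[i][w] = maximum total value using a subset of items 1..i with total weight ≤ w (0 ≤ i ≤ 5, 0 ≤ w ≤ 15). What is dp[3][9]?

i\w   0   1   2   3   4   5   6   7   8   9  10  11  12  13  14  15
  0   0   0   0   0   0   0   0   0   0   0   0   0   0   0   0   0
  1   0   0   0   0   0   0   0   0   0   0   0   9   9   9   9   9
  2   0   0  10  10  10  10  10  10  10  10  10  10  10  19  19  19
  3   0   0  10  10  19  19  19  19  19  19  19  19  19  19  19  28
  4   0   0  10  10  19  19  19  19  19  22  22  22  22  22  22  28
  5   0   5  10  15  19  24  24  24  24  24  27  27  27  27  27  28

19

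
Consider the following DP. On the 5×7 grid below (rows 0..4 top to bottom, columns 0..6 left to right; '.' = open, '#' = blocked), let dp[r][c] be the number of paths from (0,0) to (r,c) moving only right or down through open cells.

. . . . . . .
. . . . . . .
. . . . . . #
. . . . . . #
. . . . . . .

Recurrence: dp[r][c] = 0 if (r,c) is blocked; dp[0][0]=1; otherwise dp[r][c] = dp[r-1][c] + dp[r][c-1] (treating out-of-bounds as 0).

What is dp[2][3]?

10

r\c   0   1   2   3   4   5   6
  0   1   1   1   1   1   1   1
  1   1   2   3   4   5   6   7
  2   1   3   6  10  15  21   0
  3   1   4  10  20  35  56   0
  4   1   5  15  35  70 126 126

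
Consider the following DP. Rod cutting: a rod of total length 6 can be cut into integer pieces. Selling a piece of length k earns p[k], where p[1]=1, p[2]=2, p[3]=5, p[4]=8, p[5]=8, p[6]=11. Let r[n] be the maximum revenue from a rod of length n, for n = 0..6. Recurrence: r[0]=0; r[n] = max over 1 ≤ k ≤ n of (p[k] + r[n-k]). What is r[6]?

   n    0    1    2    3    4    5    6
r[n]    0    1    2    5    8    9   11

11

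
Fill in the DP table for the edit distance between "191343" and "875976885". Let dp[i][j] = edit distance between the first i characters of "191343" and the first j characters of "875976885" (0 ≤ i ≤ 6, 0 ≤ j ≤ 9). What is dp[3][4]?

4

   ''  8  7  5  9  7  6  8  8  5
''  0  1  2  3  4  5  6  7  8  9
 1  1  1  2  3  4  5  6  7  8  9
 9  2  2  2  3  3  4  5  6  7  8
 1  3  3  3  3  4  4  5  6  7  8
 3  4  4  4  4  4  5  5  6  7  8
 4  5  5  5  5  5  5  6  6  7  8
 3  6  6  6  6  6  6  6  7  7  8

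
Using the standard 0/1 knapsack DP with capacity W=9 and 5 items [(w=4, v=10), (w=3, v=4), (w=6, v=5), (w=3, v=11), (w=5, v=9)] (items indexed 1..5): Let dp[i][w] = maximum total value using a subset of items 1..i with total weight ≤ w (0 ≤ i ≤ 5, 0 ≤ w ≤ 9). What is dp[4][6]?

i\w   0   1   2   3   4   5   6   7   8   9
  0   0   0   0   0   0   0   0   0   0   0
  1   0   0   0   0  10  10  10  10  10  10
  2   0   0   0   4  10  10  10  14  14  14
  3   0   0   0   4  10  10  10  14  14  14
  4   0   0   0  11  11  11  15  21  21  21
  5   0   0   0  11  11  11  15  21  21  21

15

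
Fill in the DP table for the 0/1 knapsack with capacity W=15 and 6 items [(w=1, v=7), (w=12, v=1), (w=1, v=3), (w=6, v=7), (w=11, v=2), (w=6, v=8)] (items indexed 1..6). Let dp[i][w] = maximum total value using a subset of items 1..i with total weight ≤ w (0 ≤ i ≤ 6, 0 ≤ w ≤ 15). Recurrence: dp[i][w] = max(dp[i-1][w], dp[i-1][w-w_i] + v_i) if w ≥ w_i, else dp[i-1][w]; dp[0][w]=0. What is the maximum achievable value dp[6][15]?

i\w   0   1   2   3   4   5   6   7   8   9  10  11  12  13  14  15
  0   0   0   0   0   0   0   0   0   0   0   0   0   0   0   0   0
  1   0   7   7   7   7   7   7   7   7   7   7   7   7   7   7   7
  2   0   7   7   7   7   7   7   7   7   7   7   7   7   8   8   8
  3   0   7  10  10  10  10  10  10  10  10  10  10  10  10  11  11
  4   0   7  10  10  10  10  10  14  17  17  17  17  17  17  17  17
  5   0   7  10  10  10  10  10  14  17  17  17  17  17  17  17  17
  6   0   7  10  10  10  10  10  15  18  18  18  18  18  22  25  25

25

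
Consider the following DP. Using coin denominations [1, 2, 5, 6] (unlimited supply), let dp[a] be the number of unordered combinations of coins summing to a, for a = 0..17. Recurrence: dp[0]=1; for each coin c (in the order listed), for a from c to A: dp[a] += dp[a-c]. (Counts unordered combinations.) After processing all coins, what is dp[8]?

after  coin     0     1     2     3     4     5     6     7     8     9    10    11    12    13    14    15    16    17
          1     1     1     1     1     1     1     1     1     1     1     1     1     1     1     1     1     1     1
          2     1     1     2     2     3     3     4     4     5     5     6     6     7     7     8     8     9     9
          5     1     1     2     2     3     4     5     6     7     8    10    11    13    14    16    18    20    22
          6     1     1     2     2     3     4     6     7     9    10    13    15    19    21    25    28    33    37

9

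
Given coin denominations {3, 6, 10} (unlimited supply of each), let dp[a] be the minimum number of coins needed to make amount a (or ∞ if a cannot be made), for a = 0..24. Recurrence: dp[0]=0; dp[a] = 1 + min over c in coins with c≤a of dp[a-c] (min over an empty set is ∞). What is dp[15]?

3

 a  0  1  2  3  4  5  6  7  8  9 10 11 12 13 14 15 16 17 18 19 20 21 22 23 24
dp  0  -  -  1  -  -  1  -  -  2  1  -  2  2  -  3  2  -  3  3  2  4  3  3  4
(- denotes ∞ / unreachable)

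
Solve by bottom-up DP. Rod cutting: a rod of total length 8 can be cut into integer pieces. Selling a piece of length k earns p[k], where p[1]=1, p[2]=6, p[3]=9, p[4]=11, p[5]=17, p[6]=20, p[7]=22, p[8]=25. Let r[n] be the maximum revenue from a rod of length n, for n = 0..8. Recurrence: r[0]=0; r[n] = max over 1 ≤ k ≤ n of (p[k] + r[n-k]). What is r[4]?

12

   n    0    1    2    3    4    5    6    7    8
r[n]    0    1    6    9   12   17   20   23   26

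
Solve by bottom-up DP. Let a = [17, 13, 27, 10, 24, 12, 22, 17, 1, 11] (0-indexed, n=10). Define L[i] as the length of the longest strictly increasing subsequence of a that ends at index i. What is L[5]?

   i    0    1    2    3    4    5    6    7    8    9
a[i]   17   13   27   10   24   12   22   17    1   11
L[i]    1    1    2    1    2    2    3    3    1    2

2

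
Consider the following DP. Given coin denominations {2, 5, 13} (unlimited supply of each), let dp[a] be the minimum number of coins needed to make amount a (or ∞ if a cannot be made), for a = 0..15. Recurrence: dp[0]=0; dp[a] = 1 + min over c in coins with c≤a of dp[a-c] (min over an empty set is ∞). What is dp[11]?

 a  0  1  2  3  4  5  6  7  8  9 10 11 12 13 14 15
dp  0  -  1  -  2  1  3  2  4  3  2  4  3  1  4  2
(- denotes ∞ / unreachable)

4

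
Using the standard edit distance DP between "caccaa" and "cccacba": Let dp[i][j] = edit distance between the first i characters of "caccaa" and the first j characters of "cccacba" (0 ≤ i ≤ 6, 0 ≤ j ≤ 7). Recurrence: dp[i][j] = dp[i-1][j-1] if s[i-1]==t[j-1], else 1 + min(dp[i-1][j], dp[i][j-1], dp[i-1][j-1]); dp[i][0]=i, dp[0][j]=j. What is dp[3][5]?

2

   ''  c  c  c  a  c  b  a
''  0  1  2  3  4  5  6  7
 c  1  0  1  2  3  4  5  6
 a  2  1  1  2  2  3  4  5
 c  3  2  1  1  2  2  3  4
 c  4  3  2  1  2  2  3  4
 a  5  4  3  2  1  2  3  3
 a  6  5  4  3  2  2  3  3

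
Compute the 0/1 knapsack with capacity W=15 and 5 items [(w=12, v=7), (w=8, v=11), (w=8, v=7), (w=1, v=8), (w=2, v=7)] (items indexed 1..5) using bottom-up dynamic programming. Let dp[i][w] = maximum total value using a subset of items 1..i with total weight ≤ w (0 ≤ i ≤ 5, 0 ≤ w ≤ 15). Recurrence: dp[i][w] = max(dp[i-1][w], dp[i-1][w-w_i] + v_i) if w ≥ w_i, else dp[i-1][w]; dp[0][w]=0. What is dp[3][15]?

11

i\w   0   1   2   3   4   5   6   7   8   9  10  11  12  13  14  15
  0   0   0   0   0   0   0   0   0   0   0   0   0   0   0   0   0
  1   0   0   0   0   0   0   0   0   0   0   0   0   7   7   7   7
  2   0   0   0   0   0   0   0   0  11  11  11  11  11  11  11  11
  3   0   0   0   0   0   0   0   0  11  11  11  11  11  11  11  11
  4   0   8   8   8   8   8   8   8  11  19  19  19  19  19  19  19
  5   0   8   8  15  15  15  15  15  15  19  19  26  26  26  26  26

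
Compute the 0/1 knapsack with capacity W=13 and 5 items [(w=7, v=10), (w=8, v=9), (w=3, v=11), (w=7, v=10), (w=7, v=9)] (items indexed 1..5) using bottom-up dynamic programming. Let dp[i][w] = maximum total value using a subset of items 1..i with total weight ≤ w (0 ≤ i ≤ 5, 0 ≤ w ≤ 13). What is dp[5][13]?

i\w   0   1   2   3   4   5   6   7   8   9  10  11  12  13
  0   0   0   0   0   0   0   0   0   0   0   0   0   0   0
  1   0   0   0   0   0   0   0  10  10  10  10  10  10  10
  2   0   0   0   0   0   0   0  10  10  10  10  10  10  10
  3   0   0   0  11  11  11  11  11  11  11  21  21  21  21
  4   0   0   0  11  11  11  11  11  11  11  21  21  21  21
  5   0   0   0  11  11  11  11  11  11  11  21  21  21  21

21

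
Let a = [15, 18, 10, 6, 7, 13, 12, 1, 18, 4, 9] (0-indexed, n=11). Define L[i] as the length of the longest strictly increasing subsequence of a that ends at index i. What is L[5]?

   i    0    1    2    3    4    5    6    7    8    9   10
a[i]   15   18   10    6    7   13   12    1   18    4    9
L[i]    1    2    1    1    2    3    3    1    4    2    3

3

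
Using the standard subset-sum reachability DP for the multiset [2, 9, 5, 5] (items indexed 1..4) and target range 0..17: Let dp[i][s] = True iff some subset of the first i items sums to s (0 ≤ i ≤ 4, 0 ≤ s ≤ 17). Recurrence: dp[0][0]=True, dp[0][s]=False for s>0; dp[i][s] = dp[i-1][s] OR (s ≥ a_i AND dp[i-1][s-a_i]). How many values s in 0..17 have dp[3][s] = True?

i\s   0   1   2   3   4   5   6   7   8   9  10  11  12  13  14  15  16  17
  0   T   F   F   F   F   F   F   F   F   F   F   F   F   F   F   F   F   F
  1   T   F   T   F   F   F   F   F   F   F   F   F   F   F   F   F   F   F
  2   T   F   T   F   F   F   F   F   F   T   F   T   F   F   F   F   F   F
  3   T   F   T   F   F   T   F   T   F   T   F   T   F   F   T   F   T   F
  4   T   F   T   F   F   T   F   T   F   T   T   T   T   F   T   F   T   F

8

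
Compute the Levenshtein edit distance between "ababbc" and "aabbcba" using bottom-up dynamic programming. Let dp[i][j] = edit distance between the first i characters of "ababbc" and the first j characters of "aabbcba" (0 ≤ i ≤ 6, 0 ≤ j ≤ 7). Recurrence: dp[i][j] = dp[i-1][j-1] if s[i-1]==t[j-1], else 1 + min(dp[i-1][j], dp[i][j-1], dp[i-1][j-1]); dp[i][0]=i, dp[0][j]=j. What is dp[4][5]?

   ''  a  a  b  b  c  b  a
''  0  1  2  3  4  5  6  7
 a  1  0  1  2  3  4  5  6
 b  2  1  1  1  2  3  4  5
 a  3  2  1  2  2  3  4  4
 b  4  3  2  1  2  3  3  4
 b  5  4  3  2  1  2  3  4
 c  6  5  4  3  2  1  2  3

3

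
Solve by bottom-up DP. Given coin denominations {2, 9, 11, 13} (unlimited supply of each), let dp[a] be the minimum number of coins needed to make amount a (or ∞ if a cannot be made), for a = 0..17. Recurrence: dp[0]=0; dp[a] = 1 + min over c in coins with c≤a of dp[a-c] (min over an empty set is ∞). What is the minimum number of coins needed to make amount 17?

3

 a  0  1  2  3  4  5  6  7  8  9 10 11 12 13 14 15 16 17
dp  0  -  1  -  2  -  3  -  4  1  5  1  6  1  7  2  8  3
(- denotes ∞ / unreachable)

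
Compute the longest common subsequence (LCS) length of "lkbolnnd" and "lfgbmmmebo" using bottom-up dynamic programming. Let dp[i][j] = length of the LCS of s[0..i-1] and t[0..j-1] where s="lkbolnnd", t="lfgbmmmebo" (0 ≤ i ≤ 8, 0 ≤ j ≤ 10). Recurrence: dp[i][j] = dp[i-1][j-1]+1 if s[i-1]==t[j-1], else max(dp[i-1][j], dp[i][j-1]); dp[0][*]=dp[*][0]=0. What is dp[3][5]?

   ''  l  f  g  b  m  m  m  e  b  o
''  0  0  0  0  0  0  0  0  0  0  0
 l  0  1  1  1  1  1  1  1  1  1  1
 k  0  1  1  1  1  1  1  1  1  1  1
 b  0  1  1  1  2  2  2  2  2  2  2
 o  0  1  1  1  2  2  2  2  2  2  3
 l  0  1  1  1  2  2  2  2  2  2  3
 n  0  1  1  1  2  2  2  2  2  2  3
 n  0  1  1  1  2  2  2  2  2  2  3
 d  0  1  1  1  2  2  2  2  2  2  3

2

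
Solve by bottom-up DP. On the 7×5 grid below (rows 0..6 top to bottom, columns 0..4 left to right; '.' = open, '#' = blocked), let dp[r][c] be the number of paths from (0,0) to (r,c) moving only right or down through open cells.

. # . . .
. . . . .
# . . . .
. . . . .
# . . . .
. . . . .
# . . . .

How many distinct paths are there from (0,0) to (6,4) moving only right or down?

r\c   0   1   2   3   4
  0   1   0   0   0   0
  1   1   1   1   1   1
  2   0   1   2   3   4
  3   0   1   3   6  10
  4   0   1   4  10  20
  5   0   1   5  15  35
  6   0   1   6  21  56

56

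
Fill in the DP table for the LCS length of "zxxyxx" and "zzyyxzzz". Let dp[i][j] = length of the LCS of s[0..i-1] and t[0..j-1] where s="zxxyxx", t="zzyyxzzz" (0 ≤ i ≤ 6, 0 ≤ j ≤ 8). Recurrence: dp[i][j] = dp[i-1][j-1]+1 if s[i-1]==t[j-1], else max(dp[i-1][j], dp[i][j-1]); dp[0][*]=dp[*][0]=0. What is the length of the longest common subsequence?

   ''  z  z  y  y  x  z  z  z
''  0  0  0  0  0  0  0  0  0
 z  0  1  1  1  1  1  1  1  1
 x  0  1  1  1  1  2  2  2  2
 x  0  1  1  1  1  2  2  2  2
 y  0  1  1  2  2  2  2  2  2
 x  0  1  1  2  2  3  3  3  3
 x  0  1  1  2  2  3  3  3  3

3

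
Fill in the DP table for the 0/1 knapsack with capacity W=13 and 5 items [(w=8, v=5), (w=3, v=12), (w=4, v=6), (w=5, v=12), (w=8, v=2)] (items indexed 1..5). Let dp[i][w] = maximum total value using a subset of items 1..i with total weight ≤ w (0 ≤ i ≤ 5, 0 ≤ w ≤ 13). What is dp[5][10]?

24

i\w   0   1   2   3   4   5   6   7   8   9  10  11  12  13
  0   0   0   0   0   0   0   0   0   0   0   0   0   0   0
  1   0   0   0   0   0   0   0   0   5   5   5   5   5   5
  2   0   0   0  12  12  12  12  12  12  12  12  17  17  17
  3   0   0   0  12  12  12  12  18  18  18  18  18  18  18
  4   0   0   0  12  12  12  12  18  24  24  24  24  30  30
  5   0   0   0  12  12  12  12  18  24  24  24  24  30  30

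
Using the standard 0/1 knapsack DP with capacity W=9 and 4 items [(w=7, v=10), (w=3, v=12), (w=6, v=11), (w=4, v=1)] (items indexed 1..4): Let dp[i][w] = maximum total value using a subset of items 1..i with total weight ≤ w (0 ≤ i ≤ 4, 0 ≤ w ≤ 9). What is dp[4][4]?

12

i\w   0   1   2   3   4   5   6   7   8   9
  0   0   0   0   0   0   0   0   0   0   0
  1   0   0   0   0   0   0   0  10  10  10
  2   0   0   0  12  12  12  12  12  12  12
  3   0   0   0  12  12  12  12  12  12  23
  4   0   0   0  12  12  12  12  13  13  23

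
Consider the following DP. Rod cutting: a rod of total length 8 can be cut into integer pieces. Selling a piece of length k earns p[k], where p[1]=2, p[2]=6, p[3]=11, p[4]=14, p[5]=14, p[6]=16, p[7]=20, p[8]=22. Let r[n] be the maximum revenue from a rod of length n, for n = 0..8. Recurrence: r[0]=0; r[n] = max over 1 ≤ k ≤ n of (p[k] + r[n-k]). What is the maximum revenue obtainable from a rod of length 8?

   n    0    1    2    3    4    5    6    7    8
r[n]    0    2    6   11   14   17   22   25   28

28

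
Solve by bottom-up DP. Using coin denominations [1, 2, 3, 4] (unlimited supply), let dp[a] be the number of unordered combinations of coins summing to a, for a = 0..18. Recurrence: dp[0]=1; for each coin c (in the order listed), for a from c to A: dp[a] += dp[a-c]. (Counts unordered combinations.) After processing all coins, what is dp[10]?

23

after  coin     0     1     2     3     4     5     6     7     8     9    10    11    12    13    14    15    16    17    18
          1     1     1     1     1     1     1     1     1     1     1     1     1     1     1     1     1     1     1     1
          2     1     1     2     2     3     3     4     4     5     5     6     6     7     7     8     8     9     9    10
          3     1     1     2     3     4     5     7     8    10    12    14    16    19    21    24    27    30    33    37
          4     1     1     2     3     5     6     9    11    15    18    23    27    34    39    47    54    64    72    84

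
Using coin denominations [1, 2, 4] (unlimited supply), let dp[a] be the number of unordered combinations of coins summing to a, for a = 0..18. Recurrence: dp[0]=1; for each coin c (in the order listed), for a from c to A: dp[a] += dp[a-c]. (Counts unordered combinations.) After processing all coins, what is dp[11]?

after  coin     0     1     2     3     4     5     6     7     8     9    10    11    12    13    14    15    16    17    18
          1     1     1     1     1     1     1     1     1     1     1     1     1     1     1     1     1     1     1     1
          2     1     1     2     2     3     3     4     4     5     5     6     6     7     7     8     8     9     9    10
          4     1     1     2     2     4     4     6     6     9     9    12    12    16    16    20    20    25    25    30

12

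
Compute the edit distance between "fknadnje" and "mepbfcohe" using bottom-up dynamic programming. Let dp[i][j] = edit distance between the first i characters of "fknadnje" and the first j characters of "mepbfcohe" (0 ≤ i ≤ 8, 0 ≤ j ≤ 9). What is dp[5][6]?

6

   ''  m  e  p  b  f  c  o  h  e
''  0  1  2  3  4  5  6  7  8  9
 f  1  1  2  3  4  4  5  6  7  8
 k  2  2  2  3  4  5  5  6  7  8
 n  3  3  3  3  4  5  6  6  7  8
 a  4  4  4  4  4  5  6  7  7  8
 d  5  5  5  5  5  5  6  7  8  8
 n  6  6  6  6  6  6  6  7  8  9
 j  7  7  7  7  7  7  7  7  8  9
 e  8  8  7  8  8  8  8  8  8  8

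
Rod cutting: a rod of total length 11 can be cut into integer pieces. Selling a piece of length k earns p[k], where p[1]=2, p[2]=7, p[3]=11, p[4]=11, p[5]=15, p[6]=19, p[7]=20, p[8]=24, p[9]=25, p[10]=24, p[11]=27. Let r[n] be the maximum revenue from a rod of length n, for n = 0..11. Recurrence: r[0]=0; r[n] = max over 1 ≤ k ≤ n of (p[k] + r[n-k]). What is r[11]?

   n    0    1    2    3    4    5    6    7    8    9   10   11
r[n]    0    2    7   11   14   18   22   25   29   33   36   40

40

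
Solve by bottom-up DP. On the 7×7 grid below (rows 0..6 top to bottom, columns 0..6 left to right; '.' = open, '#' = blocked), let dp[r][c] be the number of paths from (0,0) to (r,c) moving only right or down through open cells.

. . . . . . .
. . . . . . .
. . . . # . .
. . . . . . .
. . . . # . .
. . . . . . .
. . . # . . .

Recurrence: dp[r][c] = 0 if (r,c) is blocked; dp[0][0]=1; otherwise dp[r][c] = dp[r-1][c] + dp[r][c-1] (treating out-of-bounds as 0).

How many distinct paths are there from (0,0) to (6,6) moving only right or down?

r\c   0   1   2   3   4   5   6
  0   1   1   1   1   1   1   1
  1   1   2   3   4   5   6   7
  2   1   3   6  10   0   6  13
  3   1   4  10  20  20  26  39
  4   1   5  15  35   0  26  65
  5   1   6  21  56  56  82 147
  6   1   7  28   0  56 138 285

285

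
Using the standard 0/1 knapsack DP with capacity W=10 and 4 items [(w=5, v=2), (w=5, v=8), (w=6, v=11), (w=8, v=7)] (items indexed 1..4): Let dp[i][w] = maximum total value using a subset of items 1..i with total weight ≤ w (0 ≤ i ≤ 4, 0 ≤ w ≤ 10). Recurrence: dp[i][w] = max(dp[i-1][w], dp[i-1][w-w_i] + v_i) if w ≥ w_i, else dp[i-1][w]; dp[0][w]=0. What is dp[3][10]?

i\w   0   1   2   3   4   5   6   7   8   9  10
  0   0   0   0   0   0   0   0   0   0   0   0
  1   0   0   0   0   0   2   2   2   2   2   2
  2   0   0   0   0   0   8   8   8   8   8  10
  3   0   0   0   0   0   8  11  11  11  11  11
  4   0   0   0   0   0   8  11  11  11  11  11

11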